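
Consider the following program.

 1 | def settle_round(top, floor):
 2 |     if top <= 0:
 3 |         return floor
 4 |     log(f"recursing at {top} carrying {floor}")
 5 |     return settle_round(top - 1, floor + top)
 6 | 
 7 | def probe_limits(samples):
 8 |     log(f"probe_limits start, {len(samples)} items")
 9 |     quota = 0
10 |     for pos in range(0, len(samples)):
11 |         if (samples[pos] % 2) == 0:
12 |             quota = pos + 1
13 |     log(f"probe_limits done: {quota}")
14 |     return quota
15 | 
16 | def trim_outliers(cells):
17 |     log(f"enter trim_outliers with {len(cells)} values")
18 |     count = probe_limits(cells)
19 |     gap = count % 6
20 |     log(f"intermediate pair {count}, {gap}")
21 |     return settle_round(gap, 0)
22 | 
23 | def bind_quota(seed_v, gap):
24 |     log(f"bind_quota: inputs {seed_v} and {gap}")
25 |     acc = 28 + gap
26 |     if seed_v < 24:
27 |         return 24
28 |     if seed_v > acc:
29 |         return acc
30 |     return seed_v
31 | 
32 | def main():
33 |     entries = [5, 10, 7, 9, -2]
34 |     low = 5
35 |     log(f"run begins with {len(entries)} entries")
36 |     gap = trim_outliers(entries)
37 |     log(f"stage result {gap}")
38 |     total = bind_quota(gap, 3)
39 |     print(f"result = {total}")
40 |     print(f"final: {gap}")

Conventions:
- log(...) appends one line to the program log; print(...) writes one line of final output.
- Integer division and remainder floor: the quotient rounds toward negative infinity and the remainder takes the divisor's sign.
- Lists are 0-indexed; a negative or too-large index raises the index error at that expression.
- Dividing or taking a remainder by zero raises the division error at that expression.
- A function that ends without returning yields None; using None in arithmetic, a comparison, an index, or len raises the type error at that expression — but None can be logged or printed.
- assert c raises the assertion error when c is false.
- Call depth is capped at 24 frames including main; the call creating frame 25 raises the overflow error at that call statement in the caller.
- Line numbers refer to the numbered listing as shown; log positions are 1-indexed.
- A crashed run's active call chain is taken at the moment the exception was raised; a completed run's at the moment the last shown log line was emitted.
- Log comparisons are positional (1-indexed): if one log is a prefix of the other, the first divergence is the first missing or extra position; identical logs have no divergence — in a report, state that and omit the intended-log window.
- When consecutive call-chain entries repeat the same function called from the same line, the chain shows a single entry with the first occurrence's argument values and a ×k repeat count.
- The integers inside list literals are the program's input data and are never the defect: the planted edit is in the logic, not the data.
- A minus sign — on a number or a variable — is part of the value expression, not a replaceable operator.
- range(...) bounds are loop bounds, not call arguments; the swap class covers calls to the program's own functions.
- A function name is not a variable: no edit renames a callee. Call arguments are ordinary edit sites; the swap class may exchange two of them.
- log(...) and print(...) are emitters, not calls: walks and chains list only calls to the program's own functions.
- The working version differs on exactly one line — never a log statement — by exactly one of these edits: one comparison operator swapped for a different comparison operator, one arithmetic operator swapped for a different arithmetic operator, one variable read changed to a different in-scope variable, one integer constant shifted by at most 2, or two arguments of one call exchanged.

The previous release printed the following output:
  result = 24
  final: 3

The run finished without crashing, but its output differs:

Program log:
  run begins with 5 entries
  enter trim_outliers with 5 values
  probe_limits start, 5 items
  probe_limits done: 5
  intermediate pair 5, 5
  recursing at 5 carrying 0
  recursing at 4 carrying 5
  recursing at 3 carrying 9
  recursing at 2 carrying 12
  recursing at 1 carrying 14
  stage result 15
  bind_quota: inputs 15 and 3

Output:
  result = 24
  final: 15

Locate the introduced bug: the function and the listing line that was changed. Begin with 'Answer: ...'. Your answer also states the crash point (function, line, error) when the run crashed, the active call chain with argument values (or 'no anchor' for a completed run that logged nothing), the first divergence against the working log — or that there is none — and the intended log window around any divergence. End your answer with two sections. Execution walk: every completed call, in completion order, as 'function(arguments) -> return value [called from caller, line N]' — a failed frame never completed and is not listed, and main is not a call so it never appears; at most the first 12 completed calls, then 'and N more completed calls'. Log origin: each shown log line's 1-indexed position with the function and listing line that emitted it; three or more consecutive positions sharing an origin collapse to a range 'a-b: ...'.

Answer: the defect is in probe_limits at line 12.
Core observation: Position 4 is the first bad log line: 'probe_limits done: 5' should read 'probe_limits done: 2'.
Call chain: main -> bind_quota(15, 3) (called at line 38).
First divergence: position 4 — the shown line 'probe_limits done: 5' should read 'probe_limits done: 2'.
Intended log window:
  2: enter trim_outliers with 5 values
  3: probe_limits start, 5 items
  4: probe_limits done: 2
  5: intermediate pair 2, 2
Execution walk:
  probe_limits([5, 10, 7, 9, -2]) -> 5  [called from trim_outliers, line 18]
  settle_round(0, 15) -> 15  [called from settle_round, line 5]
  settle_round(1, 14) -> 15  [called from settle_round, line 5]
  settle_round(2, 12) -> 15  [called from settle_round, line 5]
  settle_round(3, 9) -> 15  [called from settle_round, line 5]
  settle_round(4, 5) -> 15  [called from settle_round, line 5]
  settle_round(5, 0) -> 15  [called from trim_outliers, line 21]
  trim_outliers([5, 10, 7, 9, -2]) -> 15  [called from main, line 36]
  bind_quota(15, 3) -> 24  [called from main, line 38]
Log origin:
  1 — main, line 35
  2 — trim_outliers, line 17
  3 — probe_limits, line 8
  4 — probe_limits, line 13
  5 — trim_outliers, line 20
  6-10 — settle_round, line 4
  11 — main, line 37
  12 — bind_quota, line 24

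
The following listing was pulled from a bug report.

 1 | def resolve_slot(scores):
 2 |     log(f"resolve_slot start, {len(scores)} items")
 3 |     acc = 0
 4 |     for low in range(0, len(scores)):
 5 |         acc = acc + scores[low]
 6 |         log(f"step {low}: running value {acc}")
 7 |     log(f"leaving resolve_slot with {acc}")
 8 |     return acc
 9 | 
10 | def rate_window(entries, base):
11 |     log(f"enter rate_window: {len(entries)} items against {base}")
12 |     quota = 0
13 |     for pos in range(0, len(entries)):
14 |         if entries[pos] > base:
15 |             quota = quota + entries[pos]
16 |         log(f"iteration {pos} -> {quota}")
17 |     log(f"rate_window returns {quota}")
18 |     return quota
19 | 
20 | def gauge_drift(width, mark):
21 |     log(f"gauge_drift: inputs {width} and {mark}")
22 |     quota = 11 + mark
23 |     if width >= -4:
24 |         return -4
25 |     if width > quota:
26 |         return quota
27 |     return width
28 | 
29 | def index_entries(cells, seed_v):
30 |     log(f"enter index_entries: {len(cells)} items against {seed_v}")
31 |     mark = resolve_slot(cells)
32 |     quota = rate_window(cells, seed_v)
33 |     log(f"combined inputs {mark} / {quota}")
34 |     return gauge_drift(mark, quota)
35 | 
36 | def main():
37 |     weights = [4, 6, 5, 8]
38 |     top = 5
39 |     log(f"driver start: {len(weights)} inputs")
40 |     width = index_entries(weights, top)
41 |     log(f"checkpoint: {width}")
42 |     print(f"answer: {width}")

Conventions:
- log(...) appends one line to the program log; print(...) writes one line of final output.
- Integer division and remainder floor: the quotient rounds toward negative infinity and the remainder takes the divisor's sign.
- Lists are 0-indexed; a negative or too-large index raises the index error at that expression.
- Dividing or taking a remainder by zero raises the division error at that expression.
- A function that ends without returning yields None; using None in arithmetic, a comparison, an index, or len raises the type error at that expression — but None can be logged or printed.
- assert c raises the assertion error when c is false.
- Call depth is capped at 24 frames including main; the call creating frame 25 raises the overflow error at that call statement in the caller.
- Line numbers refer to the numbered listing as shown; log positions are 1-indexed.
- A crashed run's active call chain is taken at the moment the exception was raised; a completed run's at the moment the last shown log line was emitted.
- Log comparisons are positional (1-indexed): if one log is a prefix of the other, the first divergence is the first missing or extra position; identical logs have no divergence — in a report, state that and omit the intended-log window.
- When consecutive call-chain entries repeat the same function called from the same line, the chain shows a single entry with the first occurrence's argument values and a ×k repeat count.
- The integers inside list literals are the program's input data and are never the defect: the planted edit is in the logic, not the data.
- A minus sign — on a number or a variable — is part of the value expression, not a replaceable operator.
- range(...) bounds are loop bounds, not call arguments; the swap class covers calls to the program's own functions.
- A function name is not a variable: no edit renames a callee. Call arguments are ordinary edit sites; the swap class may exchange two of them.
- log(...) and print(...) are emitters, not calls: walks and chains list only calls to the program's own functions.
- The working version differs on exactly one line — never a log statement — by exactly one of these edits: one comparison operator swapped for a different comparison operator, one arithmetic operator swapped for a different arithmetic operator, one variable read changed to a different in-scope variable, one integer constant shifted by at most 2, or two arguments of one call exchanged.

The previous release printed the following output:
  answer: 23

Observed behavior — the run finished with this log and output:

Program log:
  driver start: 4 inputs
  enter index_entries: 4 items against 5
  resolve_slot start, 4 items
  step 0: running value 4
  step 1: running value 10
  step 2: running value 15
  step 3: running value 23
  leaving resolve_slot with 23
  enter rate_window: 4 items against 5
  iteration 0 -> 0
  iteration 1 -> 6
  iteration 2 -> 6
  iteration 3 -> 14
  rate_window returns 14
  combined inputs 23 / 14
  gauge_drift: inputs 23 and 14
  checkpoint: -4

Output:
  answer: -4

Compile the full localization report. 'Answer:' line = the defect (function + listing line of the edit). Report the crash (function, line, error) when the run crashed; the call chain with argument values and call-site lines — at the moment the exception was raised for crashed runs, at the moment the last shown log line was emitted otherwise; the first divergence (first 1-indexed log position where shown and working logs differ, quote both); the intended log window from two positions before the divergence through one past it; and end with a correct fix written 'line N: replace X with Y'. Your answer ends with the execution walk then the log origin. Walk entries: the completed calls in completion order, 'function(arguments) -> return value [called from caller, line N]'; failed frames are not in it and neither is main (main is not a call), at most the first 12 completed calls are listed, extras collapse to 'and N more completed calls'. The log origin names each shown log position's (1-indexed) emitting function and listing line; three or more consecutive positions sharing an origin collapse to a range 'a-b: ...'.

Answer: the defect is in gauge_drift at line 23.
The tell: Position 17 is the first bad log line: 'checkpoint: -4' should read 'checkpoint: 23'.
Call chain: main.
First divergence: position 17 — shown 'checkpoint: -4', intended 'checkpoint: 23'.
Intended log window:
  15: combined inputs 23 / 14
  16: gauge_drift: inputs 23 and 14
  17: checkpoint: 23
Execution walk:
  resolve_slot([4, 6, 5, 8]) -> 23  [called from index_entries, line 31]
  rate_window([4, 6, 5, 8], 5) -> 14  [called from index_entries, line 32]
  gauge_drift(23, 14) -> -4  [called from index_entries, line 34]
  index_entries([4, 6, 5, 8], 5) -> -4  [called from main, line 40]
Log origins:
  1: emitted by main (line 39)
  2: emitted by index_entries (line 30)
  3: emitted by resolve_slot (line 2)
  4-7: emitted by resolve_slot (line 6)
  8: emitted by resolve_slot (line 7)
  9: emitted by rate_window (line 11)
  10-13: emitted by rate_window (line 16)
  14: emitted by rate_window (line 17)
  15: emitted by index_entries (line 33)
  16: emitted by gauge_drift (line 21)
  17: emitted by main (line 41)
A correct fix: line 23: replace `>=` with `<`.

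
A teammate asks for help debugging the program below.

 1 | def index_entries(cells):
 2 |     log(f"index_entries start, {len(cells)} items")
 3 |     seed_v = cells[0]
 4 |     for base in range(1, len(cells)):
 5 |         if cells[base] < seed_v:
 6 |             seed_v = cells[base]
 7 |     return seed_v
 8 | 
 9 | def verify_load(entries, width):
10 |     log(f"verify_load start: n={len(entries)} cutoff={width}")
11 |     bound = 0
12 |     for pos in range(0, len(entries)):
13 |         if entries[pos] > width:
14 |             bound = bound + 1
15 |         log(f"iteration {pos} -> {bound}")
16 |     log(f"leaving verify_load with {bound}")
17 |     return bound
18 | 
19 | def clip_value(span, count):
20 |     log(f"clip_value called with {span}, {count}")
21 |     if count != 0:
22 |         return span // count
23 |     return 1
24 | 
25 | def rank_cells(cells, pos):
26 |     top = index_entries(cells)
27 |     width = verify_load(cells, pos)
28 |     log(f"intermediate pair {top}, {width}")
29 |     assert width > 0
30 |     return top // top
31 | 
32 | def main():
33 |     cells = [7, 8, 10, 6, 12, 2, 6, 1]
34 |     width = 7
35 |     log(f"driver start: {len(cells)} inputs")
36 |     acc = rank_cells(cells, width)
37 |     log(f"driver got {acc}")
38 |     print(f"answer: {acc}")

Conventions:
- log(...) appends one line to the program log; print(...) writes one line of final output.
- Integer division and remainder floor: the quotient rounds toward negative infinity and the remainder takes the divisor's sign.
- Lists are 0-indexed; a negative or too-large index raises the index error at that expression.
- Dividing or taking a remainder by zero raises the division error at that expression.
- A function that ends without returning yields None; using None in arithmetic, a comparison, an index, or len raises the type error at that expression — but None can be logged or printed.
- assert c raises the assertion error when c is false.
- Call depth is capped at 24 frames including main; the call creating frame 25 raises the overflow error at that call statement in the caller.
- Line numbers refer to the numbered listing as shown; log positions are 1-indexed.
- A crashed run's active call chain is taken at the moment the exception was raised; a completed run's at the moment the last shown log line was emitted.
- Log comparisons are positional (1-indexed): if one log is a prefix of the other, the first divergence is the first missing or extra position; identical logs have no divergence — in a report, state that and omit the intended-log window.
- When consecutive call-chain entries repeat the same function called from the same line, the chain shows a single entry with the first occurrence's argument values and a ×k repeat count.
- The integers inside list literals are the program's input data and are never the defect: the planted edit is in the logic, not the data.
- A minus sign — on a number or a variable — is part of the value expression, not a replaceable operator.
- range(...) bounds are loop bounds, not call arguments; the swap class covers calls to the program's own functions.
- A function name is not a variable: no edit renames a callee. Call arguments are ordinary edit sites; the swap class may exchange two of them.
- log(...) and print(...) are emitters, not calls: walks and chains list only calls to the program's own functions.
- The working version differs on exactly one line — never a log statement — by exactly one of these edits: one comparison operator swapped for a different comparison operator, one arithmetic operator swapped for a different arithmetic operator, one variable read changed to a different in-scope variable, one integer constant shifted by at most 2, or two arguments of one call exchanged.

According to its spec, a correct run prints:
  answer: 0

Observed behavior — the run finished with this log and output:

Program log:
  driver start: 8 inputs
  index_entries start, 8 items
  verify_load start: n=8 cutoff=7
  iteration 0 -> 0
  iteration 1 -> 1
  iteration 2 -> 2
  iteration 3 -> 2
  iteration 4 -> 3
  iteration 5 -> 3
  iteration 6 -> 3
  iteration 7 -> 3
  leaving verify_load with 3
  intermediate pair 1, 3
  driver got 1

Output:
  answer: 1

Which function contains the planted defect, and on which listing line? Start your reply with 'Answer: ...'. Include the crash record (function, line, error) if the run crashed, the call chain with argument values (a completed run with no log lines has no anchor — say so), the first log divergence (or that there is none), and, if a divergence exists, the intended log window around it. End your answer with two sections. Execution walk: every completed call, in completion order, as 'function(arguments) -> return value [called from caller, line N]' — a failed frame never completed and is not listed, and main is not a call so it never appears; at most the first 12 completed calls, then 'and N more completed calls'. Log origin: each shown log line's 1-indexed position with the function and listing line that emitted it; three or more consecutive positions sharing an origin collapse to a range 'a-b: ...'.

Answer: the defect is in rank_cells at line 30.
Key observation: Everything matches until log position 14, which reads 'driver got 1' in place of 'driver got 0'.
Call chain: main.
First divergence: position 14; shown 'driver got 1' vs intended 'driver got 0'.
Intended log window:
  12: leaving verify_load with 3
  13: intermediate pair 1, 3
  14: driver got 0
Execution walk:
  index_entries([7, 8, 10, 6, 12, 2, 6, 1]) -> 1  [called from rank_cells, line 26]
  verify_load([7, 8, 10, 6, 12, 2, 6, 1], 7) -> 3  [called from rank_cells, line 27]
  rank_cells([7, 8, 10, 6, 12, 2, 6, 1], 7) -> 1  [called from main, line 36]
Log origins:
  1: from main, line 35
  2: from index_entries, line 2
  3: from verify_load, line 10
  4-11: from verify_load, line 15
  12: from verify_load, line 16
  13: from rank_cells, line 28
  14: from main, line 37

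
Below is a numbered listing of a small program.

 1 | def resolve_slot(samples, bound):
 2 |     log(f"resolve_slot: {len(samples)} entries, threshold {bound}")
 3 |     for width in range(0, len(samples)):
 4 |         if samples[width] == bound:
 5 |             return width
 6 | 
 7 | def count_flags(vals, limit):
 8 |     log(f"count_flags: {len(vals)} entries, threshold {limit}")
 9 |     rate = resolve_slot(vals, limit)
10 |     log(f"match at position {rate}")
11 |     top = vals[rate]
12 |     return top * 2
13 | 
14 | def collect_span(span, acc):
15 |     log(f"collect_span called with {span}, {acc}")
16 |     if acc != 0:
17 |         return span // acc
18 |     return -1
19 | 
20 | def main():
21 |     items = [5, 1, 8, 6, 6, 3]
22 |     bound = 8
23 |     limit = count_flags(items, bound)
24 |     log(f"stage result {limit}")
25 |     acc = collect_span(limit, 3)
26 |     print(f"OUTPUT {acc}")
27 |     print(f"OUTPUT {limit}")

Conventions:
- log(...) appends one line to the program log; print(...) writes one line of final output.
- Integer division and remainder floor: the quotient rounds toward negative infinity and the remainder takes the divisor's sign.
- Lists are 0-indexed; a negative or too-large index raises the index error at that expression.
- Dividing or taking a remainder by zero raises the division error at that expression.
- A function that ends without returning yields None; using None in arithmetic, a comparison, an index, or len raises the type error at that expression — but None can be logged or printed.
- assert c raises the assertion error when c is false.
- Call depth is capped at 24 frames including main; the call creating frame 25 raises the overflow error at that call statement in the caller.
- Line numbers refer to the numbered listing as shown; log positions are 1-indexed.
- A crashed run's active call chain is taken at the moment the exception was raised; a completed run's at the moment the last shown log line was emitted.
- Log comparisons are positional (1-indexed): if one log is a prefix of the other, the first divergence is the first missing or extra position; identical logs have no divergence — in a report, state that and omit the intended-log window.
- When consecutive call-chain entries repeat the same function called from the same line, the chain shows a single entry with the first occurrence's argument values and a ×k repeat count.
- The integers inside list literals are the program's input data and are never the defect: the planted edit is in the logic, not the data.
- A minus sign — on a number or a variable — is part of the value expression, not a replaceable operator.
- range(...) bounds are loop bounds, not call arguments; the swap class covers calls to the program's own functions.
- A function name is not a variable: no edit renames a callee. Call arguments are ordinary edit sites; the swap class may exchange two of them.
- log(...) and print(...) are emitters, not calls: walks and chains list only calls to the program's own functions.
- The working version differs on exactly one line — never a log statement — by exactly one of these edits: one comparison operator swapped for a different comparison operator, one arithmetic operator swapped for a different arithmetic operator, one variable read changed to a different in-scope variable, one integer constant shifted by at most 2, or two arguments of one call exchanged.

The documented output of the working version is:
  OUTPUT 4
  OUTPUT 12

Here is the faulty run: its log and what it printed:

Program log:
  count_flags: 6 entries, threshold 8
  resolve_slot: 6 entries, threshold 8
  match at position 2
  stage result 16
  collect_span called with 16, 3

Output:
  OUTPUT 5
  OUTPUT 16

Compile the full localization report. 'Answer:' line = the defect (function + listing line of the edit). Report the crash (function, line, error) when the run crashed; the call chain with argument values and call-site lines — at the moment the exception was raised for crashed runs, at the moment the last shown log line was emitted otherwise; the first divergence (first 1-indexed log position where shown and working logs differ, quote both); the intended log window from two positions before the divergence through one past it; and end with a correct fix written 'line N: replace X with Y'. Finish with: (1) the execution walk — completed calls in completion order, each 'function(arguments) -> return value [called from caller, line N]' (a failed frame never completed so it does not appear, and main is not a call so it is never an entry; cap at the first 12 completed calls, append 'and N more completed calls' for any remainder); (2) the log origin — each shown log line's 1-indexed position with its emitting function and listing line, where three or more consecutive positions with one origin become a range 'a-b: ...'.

Answer: the defect is in main at line 22.
Key fact: Everything matches until log position 1, which reads 'count_flags: 6 entries, threshold 8' in place of 'count_flags: 6 entries, threshold 6'.
Call chain: main -> collect_span(16, 3) (called at line 25).
First divergence: position 1 — shown 'count_flags: 6 entries, threshold 8', intended 'count_flags: 6 entries, threshold 6'.
Intended log window:
  1: count_flags: 6 entries, threshold 6
  2: resolve_slot: 6 entries, threshold 6
Execution walk:
  resolve_slot([5, 1, 8, 6, 6, 3], 8) -> 2  [called from count_flags, line 9]
  count_flags([5, 1, 8, 6, 6, 3], 8) -> 16  [called from main, line 23]
  collect_span(16, 3) -> 5  [called from main, line 25]
Origin of each log line:
  1: logged in count_flags at line 8
  2: logged in resolve_slot at line 2
  3: logged in count_flags at line 10
  4: logged in main at line 24
  5: logged in collect_span at line 15
A correct fix: line 22: replace `8` with `6`.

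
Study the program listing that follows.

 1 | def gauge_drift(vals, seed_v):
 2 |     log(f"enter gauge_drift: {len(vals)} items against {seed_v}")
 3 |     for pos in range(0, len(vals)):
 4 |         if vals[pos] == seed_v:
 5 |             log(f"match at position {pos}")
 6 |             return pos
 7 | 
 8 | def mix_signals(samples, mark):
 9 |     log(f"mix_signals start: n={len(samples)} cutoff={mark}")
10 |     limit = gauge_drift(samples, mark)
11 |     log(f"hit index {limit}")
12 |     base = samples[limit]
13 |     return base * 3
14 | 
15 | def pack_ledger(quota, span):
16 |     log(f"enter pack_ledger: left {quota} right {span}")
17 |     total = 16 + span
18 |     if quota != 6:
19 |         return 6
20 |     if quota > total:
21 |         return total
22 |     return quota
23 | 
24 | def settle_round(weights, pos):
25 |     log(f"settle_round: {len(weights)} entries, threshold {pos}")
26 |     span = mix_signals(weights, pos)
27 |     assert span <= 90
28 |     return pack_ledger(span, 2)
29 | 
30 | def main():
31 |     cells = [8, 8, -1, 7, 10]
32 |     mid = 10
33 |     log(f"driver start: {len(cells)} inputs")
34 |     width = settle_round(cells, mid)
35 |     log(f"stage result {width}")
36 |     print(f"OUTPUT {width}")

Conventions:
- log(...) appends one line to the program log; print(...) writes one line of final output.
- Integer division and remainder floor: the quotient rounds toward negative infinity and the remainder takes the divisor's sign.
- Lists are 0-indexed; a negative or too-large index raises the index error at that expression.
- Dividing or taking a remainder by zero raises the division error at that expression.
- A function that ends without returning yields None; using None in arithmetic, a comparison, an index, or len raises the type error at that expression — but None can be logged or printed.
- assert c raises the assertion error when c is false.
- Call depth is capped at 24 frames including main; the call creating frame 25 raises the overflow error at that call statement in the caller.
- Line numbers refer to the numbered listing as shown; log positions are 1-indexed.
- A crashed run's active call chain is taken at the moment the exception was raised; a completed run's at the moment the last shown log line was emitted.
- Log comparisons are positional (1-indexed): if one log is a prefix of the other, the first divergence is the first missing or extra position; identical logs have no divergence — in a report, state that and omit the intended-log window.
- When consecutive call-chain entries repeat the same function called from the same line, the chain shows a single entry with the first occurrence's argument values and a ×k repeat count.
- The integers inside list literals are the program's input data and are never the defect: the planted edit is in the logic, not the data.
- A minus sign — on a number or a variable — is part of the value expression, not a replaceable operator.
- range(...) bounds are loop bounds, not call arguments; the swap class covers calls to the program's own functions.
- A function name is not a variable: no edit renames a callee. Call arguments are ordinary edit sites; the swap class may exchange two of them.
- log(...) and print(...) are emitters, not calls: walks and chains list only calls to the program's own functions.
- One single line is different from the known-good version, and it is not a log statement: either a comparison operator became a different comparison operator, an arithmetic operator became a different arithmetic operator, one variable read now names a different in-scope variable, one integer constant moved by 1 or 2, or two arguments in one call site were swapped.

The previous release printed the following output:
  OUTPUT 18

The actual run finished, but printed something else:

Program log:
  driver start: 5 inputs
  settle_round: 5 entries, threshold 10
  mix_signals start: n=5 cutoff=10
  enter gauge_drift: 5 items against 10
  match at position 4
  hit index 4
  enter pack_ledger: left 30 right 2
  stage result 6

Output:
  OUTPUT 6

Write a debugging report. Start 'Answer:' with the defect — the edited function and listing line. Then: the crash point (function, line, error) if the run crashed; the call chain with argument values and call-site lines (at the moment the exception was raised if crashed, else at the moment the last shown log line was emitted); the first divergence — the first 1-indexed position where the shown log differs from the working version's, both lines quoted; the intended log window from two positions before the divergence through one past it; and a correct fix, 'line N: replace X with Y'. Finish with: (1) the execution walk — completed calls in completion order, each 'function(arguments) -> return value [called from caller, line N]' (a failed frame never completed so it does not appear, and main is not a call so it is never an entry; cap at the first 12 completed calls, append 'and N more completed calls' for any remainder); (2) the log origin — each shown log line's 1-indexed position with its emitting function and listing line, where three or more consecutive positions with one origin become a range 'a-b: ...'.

Answer: the defect is in pack_ledger at line 18.
Key observation: Position 8 is the first bad log line: 'stage result 6' should read 'stage result 18'.
Call chain: main.
First divergence: position 8 — the shown line 'stage result 6' should read 'stage result 18'.
Intended log window:
  6: hit index 4
  7: enter pack_ledger: left 30 right 2
  8: stage result 18
Execution walk:
  gauge_drift([8, 8, -1, 7, 10], 10) -> 4  [called from mix_signals, line 10]
  mix_signals([8, 8, -1, 7, 10], 10) -> 30  [called from settle_round, line 26]
  pack_ledger(30, 2) -> 6  [called from settle_round, line 28]
  settle_round([8, 8, -1, 7, 10], 10) -> 6  [called from main, line 34]
Log origins:
  1 — main, line 33
  2 — settle_round, line 25
  3 — mix_signals, line 9
  4 — gauge_drift, line 2
  5 — gauge_drift, line 5
  6 — mix_signals, line 11
  7 — pack_ledger, line 16
  8 — main, line 35
A correct fix: line 18: replace `!=` with `<`.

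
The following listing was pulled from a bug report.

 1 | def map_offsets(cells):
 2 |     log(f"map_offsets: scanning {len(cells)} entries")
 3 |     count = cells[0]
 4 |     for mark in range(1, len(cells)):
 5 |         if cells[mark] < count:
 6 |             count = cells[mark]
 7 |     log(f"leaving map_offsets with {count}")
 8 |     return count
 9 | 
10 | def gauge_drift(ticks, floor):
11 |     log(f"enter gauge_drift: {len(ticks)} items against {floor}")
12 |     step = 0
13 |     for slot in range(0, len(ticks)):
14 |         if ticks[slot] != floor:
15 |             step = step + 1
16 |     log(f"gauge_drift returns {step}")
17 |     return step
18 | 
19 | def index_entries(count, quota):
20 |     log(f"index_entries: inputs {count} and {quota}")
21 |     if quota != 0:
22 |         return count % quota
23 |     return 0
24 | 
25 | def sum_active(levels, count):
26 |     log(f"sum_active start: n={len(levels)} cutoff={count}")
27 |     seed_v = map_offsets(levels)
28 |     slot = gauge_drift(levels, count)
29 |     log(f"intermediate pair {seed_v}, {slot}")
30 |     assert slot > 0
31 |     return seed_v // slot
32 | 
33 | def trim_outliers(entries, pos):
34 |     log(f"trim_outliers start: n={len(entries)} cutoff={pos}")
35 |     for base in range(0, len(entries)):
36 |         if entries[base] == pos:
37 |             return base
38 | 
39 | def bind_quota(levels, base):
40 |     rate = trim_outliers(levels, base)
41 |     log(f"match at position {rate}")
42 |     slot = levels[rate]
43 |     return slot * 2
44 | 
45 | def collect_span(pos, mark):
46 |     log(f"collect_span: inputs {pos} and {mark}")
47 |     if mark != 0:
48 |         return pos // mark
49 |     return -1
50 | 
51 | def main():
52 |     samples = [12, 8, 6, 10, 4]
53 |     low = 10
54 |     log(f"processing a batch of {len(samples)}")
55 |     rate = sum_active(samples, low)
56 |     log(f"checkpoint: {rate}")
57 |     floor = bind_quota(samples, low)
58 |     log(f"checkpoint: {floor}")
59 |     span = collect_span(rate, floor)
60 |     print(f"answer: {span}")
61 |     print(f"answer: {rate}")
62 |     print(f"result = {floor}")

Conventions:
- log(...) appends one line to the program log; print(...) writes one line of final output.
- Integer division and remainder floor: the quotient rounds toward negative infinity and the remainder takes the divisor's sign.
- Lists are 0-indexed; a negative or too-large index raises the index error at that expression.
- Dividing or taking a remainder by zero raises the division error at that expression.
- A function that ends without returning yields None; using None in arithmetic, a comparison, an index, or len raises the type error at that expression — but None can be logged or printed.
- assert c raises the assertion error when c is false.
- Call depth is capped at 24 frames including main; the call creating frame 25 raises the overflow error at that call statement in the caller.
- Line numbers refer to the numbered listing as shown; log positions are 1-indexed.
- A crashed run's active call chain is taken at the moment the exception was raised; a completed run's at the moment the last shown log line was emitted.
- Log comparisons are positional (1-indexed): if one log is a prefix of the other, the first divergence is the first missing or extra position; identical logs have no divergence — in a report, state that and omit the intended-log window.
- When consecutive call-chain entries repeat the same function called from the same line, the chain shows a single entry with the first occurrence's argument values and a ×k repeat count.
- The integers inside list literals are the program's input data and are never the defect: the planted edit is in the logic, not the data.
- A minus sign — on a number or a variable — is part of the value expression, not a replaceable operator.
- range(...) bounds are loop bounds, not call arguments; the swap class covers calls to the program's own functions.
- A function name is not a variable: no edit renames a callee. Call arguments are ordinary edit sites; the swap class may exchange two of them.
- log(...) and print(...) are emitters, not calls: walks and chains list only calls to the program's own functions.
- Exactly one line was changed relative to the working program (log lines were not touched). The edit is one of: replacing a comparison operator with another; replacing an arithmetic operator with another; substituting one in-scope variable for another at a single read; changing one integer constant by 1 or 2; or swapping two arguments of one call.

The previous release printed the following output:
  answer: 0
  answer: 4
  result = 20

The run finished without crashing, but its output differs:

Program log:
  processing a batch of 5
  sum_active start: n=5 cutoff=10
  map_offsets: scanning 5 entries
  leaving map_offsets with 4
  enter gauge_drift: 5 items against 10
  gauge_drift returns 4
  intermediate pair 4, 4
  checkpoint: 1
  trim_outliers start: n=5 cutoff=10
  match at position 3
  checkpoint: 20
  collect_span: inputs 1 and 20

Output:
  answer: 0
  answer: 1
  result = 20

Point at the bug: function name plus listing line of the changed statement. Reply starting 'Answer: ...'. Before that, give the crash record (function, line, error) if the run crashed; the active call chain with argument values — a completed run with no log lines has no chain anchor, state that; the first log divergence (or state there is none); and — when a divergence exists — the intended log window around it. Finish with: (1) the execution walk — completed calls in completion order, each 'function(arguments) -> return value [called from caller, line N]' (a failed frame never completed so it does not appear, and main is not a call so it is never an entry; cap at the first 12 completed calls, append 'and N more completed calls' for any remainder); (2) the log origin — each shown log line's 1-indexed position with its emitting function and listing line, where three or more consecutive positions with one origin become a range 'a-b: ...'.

Answer: the defect is in gauge_drift at line 14.
Core observation: The earliest visible damage is log position 6 — 'gauge_drift returns 4' rather than the intended 'gauge_drift returns 1'.
Call chain: main -> collect_span(1, 20) (called at line 59).
First divergence: position 6 — shown 'gauge_drift returns 4', intended 'gauge_drift returns 1'.
Intended log window:
  4: leaving map_offsets with 4
  5: enter gauge_drift: 5 items against 10
  6: gauge_drift returns 1
  7: intermediate pair 4, 1
Execution walk:
  map_offsets([12, 8, 6, 10, 4]) -> 4  [called from sum_active, line 27]
  gauge_drift([12, 8, 6, 10, 4], 10) -> 4  [called from sum_active, line 28]
  sum_active([12, 8, 6, 10, 4], 10) -> 1  [called from main, line 55]
  trim_outliers([12, 8, 6, 10, 4], 10) -> 3  [called from bind_quota, line 40]
  bind_quota([12, 8, 6, 10, 4], 10) -> 20  [called from main, line 57]
  collect_span(1, 20) -> 0  [called from main, line 59]
Log origin:
  1: from main, line 54
  2: from sum_active, line 26
  3: from map_offsets, line 2
  4: from map_offsets, line 7
  5: from gauge_drift, line 11
  6: from gauge_drift, line 16
  7: from sum_active, line 29
  8: from main, line 56
  9: from trim_outliers, line 34
  10: from bind_quota, line 41
  11: from main, line 58
  12: from collect_span, line 46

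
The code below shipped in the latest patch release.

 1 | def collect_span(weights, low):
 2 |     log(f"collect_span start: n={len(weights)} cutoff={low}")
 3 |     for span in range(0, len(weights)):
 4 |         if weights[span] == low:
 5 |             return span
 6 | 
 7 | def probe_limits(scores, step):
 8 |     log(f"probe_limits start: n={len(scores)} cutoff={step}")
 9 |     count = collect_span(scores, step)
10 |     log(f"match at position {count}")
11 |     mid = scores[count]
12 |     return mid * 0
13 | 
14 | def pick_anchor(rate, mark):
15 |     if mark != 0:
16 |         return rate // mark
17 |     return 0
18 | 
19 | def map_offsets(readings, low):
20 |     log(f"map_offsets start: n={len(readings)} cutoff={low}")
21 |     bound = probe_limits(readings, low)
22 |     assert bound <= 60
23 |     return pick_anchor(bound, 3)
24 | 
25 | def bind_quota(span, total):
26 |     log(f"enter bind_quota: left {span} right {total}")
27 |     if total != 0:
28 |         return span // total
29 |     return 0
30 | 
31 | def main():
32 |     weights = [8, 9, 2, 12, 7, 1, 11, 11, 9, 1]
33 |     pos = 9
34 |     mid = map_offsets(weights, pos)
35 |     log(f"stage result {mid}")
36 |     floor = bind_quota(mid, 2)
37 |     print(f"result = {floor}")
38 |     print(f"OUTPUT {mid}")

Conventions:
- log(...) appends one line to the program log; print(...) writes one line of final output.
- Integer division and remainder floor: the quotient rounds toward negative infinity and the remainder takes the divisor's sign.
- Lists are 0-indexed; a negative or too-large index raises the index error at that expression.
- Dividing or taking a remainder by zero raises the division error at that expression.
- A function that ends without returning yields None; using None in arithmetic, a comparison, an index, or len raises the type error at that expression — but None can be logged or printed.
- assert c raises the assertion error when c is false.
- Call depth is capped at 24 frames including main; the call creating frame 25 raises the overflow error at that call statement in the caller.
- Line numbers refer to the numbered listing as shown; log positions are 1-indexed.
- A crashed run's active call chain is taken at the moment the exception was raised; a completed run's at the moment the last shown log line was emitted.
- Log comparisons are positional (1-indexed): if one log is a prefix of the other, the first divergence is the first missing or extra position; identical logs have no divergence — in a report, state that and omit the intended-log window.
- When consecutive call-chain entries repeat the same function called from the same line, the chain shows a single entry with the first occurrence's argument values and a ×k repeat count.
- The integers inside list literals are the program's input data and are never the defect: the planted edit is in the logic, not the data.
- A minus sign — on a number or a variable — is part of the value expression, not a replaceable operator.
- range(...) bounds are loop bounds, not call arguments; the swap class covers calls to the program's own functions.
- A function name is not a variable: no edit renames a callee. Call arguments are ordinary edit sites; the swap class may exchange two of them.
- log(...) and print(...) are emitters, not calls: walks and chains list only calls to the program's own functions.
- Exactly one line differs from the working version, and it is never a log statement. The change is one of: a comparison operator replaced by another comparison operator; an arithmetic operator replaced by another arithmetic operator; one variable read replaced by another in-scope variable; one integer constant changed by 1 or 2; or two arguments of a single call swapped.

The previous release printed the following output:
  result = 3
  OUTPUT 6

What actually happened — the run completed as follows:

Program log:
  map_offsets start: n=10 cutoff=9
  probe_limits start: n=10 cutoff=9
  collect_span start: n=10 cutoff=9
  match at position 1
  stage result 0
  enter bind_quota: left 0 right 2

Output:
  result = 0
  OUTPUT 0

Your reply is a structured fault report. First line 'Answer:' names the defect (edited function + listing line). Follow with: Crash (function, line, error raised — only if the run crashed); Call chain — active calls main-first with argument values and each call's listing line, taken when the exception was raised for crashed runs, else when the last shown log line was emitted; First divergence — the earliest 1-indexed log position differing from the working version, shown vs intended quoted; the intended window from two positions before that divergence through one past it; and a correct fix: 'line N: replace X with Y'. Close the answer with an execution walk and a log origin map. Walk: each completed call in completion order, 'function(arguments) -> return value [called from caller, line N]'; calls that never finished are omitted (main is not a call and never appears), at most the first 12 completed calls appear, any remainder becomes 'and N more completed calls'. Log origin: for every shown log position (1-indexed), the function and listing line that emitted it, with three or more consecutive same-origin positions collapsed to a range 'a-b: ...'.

Answer: the defect is in probe_limits at line 12.
Core observation: The earliest visible damage is log position 5 — 'stage result 0' rather than the intended 'stage result 6'.
Call chain: main -> bind_quota(0, 2) (called at line 36).
First divergence: position 5 — shown 'stage result 0', intended 'stage result 6'.
Intended log window:
  3: collect_span start: n=10 cutoff=9
  4: match at position 1
  5: stage result 6
  6: enter bind_quota: left 6 right 2
Execution walk:
  collect_span([8, 9, 2, 12, 7, 1, 11, 11, 9, 1], 9) -> 1  [called from probe_limits, line 9]
  probe_limits([8, 9, 2, 12, 7, 1, 11, 11, 9, 1], 9) -> 0  [called from map_offsets, line 21]
  pick_anchor(0, 3) -> 0  [called from map_offsets, line 23]
  map_offsets([8, 9, 2, 12, 7, 1, 11, 11, 9, 1], 9) -> 0  [called from main, line 34]
  bind_quota(0, 2) -> 0  [called from main, line 36]
Log line origins:
  1: emitted by map_offsets (line 20)
  2: emitted by probe_limits (line 8)
  3: emitted by collect_span (line 2)
  4: emitted by probe_limits (line 10)
  5: emitted by main (line 35)
  6: emitted by bind_quota (line 26)
A correct fix: line 12: replace `0` with `2`.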